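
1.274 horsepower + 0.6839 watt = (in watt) 950.7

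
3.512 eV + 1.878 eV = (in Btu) 8.185e-22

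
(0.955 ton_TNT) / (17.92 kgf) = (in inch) 8.952e+08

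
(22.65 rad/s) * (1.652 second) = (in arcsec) 7.718e+06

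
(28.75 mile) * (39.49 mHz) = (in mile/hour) 4087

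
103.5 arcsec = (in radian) 0.0005018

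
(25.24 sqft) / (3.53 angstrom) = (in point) 1.883e+13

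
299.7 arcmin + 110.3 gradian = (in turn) 0.2896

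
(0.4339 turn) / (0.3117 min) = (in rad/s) 0.1458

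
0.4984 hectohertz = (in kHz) 0.04984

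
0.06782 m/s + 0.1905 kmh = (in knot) 0.2347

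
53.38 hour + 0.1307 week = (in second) 2.712e+05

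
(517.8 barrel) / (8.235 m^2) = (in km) 0.009997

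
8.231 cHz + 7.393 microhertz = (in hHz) 0.0008232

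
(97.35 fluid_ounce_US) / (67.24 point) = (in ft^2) 1.306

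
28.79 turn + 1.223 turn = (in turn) 30.01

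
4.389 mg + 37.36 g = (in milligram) 3.736e+04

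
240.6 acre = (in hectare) 97.37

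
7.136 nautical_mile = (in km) 13.22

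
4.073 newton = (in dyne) 4.073e+05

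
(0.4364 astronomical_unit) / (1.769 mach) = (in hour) 3.011e+04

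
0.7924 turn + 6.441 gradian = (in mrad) 5080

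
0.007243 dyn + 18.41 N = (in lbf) 4.139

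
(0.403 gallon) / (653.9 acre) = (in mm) 5.765e-07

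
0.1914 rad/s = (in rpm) 1.828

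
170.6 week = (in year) 3.272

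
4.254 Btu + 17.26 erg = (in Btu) 4.254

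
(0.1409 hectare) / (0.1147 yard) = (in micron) 1.343e+10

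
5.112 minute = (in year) 9.726e-06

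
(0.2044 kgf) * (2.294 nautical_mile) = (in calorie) 2035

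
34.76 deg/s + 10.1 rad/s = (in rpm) 102.2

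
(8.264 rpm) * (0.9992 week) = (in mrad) 5.23e+08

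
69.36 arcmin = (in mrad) 20.18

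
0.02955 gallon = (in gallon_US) 0.02955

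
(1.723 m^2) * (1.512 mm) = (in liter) 2.605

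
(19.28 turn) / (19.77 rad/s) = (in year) 1.943e-07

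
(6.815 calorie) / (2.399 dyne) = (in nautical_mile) 641.8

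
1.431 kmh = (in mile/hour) 0.8892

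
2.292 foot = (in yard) 0.764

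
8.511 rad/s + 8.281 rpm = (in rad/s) 9.378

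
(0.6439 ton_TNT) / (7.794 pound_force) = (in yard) 8.498e+07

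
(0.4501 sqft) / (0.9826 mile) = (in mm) 0.02644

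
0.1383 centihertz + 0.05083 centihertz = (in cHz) 0.1891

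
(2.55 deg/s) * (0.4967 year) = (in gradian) 4.438e+07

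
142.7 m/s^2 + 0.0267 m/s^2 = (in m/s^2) 142.7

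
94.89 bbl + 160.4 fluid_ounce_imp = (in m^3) 15.09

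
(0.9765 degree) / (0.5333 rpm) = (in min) 0.005086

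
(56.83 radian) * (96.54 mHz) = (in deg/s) 314.3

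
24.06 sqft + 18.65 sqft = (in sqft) 42.71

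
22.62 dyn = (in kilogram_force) 2.307e-05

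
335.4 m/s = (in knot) 652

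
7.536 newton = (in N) 7.536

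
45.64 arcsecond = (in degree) 0.01268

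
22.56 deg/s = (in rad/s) 0.3937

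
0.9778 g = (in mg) 977.8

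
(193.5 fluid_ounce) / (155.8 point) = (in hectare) 1.041e-05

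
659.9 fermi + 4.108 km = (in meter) 4108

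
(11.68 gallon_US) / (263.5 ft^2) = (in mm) 1.806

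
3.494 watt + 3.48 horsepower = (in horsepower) 3.485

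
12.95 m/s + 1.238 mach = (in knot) 844.6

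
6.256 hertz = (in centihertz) 625.6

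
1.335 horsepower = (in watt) 995.5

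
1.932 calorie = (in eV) 5.045e+19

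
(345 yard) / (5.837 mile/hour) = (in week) 0.0001999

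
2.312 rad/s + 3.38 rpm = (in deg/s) 152.7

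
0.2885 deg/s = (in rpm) 0.04808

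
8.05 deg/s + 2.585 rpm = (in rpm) 3.927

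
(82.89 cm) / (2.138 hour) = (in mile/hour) 0.0002409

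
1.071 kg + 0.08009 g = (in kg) 1.071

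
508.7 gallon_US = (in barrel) 12.11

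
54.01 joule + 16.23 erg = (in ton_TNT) 1.291e-08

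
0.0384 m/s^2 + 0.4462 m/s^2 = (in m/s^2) 0.4846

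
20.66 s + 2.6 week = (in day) 18.2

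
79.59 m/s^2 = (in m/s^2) 79.59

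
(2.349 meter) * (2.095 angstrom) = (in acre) 1.216e-13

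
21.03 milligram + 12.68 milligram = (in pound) 7.432e-05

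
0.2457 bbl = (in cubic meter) 0.03906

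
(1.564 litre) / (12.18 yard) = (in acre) 3.47e-08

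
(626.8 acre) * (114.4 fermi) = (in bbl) 1.825e-06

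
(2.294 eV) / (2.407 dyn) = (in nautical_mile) 8.245e-18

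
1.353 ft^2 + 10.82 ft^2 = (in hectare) 0.0001131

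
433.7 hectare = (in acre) 1072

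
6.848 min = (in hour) 0.1141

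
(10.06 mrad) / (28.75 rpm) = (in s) 0.003341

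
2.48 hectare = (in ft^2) 2.669e+05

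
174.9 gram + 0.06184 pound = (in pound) 0.4474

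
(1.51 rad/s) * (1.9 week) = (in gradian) 1.105e+08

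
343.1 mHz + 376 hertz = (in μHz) 3.763e+08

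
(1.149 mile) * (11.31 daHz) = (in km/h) 7.529e+05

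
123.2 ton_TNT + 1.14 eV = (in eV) 3.217e+30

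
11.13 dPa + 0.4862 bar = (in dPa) 4.862e+05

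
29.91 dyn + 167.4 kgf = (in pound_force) 369.1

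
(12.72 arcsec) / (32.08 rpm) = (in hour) 5.099e-09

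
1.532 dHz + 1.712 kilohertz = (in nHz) 1.712e+12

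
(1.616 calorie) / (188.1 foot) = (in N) 0.1179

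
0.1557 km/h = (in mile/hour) 0.09675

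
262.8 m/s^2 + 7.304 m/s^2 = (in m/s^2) 270.1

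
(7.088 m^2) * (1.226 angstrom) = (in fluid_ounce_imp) 3.058e-05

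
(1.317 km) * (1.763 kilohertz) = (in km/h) 8.359e+06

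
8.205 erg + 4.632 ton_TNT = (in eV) 1.21e+29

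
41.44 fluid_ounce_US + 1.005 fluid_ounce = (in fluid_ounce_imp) 44.18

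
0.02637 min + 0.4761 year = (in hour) 4171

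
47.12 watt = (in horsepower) 0.06319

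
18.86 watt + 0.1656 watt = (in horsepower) 0.02551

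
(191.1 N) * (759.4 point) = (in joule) 51.2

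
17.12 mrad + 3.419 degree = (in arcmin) 264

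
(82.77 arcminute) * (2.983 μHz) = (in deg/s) 4.115e-06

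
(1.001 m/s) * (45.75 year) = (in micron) 1.444e+15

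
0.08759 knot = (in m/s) 0.04506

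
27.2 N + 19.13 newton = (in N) 46.33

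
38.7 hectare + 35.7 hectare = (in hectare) 74.4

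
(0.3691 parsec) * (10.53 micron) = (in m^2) 1.199e+11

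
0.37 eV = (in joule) 5.928e-20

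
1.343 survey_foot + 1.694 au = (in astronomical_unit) 1.694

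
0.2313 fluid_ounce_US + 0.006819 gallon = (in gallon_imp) 0.007183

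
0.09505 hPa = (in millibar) 0.09505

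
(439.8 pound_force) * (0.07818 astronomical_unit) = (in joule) 2.288e+13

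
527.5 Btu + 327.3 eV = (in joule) 5.565e+05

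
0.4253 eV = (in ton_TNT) 1.629e-29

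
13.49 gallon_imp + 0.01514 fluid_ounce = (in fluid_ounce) 2074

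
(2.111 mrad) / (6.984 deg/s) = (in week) 2.863e-08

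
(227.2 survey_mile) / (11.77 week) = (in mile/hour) 0.1149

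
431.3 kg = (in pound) 950.9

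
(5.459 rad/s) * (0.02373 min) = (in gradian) 494.8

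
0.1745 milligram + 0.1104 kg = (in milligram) 1.104e+05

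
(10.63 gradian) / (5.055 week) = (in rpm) 5.215e-07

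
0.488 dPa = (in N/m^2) 0.0488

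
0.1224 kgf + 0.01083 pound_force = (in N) 1.249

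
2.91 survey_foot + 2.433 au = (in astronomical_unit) 2.433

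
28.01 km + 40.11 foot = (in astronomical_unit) 1.873e-07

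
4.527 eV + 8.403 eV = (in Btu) 1.964e-21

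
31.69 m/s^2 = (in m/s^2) 31.69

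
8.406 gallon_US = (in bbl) 0.2001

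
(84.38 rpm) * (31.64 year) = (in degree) 5.052e+11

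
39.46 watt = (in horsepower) 0.05292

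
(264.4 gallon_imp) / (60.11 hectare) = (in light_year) 2.114e-22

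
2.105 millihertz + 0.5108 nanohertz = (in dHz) 0.02105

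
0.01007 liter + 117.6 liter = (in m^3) 0.1176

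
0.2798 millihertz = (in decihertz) 0.002798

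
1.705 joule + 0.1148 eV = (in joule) 1.705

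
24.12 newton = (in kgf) 2.46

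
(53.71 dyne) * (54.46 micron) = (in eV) 1.826e+11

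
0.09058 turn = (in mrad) 569.1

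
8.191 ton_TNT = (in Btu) 3.248e+07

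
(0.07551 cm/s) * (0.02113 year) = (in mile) 0.3127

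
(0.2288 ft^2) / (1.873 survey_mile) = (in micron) 7.052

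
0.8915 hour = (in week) 0.005307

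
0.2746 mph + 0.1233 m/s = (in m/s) 0.2461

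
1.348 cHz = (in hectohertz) 0.0001348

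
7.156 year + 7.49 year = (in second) 4.619e+08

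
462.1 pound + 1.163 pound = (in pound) 463.3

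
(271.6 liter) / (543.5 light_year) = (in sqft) 5.686e-19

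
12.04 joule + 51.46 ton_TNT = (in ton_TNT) 51.46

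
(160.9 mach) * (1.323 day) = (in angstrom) 6.262e+19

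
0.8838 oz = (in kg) 0.02506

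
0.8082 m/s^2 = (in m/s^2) 0.8082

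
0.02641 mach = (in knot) 17.48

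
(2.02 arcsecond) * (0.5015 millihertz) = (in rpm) 4.69e-08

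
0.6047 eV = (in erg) 9.688e-13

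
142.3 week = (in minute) 1.434e+06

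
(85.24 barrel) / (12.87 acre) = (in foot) 0.0008537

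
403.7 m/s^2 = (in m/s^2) 403.7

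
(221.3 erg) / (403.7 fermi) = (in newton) 5.482e+07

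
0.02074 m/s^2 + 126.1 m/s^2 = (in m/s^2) 126.1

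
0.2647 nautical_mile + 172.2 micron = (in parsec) 1.589e-14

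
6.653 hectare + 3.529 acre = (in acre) 19.97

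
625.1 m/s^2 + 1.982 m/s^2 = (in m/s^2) 627.1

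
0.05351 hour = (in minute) 3.211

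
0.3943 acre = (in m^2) 1596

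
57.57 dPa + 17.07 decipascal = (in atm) 7.366e-05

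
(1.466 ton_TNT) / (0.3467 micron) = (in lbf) 3.977e+15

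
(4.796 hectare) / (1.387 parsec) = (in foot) 3.677e-12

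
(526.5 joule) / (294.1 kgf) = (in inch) 7.187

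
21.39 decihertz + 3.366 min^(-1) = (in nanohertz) 2.195e+09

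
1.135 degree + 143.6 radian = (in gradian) 9143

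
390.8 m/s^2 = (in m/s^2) 390.8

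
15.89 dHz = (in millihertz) 1589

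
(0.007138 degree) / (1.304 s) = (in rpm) 0.0009123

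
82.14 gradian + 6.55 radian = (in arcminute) 2.695e+04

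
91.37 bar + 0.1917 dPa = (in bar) 91.37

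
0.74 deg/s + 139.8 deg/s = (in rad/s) 2.453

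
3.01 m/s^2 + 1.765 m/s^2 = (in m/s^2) 4.775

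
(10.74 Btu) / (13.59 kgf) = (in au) 5.683e-10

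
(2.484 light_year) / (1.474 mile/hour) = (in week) 5.897e+10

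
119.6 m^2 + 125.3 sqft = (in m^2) 131.2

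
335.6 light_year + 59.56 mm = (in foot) 1.042e+19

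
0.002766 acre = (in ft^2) 120.5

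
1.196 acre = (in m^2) 4840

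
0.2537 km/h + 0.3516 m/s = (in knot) 0.8204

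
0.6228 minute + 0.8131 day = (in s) 7.029e+04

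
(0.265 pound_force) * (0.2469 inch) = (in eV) 4.614e+16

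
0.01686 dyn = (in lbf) 3.79e-08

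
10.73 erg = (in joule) 1.073e-06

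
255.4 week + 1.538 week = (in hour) 4.317e+04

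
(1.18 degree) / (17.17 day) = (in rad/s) 1.388e-08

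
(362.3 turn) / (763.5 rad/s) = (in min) 0.04969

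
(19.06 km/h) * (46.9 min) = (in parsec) 4.828e-13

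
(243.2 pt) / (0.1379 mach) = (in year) 5.794e-11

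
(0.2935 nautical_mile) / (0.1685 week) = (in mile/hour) 0.01193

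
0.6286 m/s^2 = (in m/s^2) 0.6286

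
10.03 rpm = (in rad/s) 1.05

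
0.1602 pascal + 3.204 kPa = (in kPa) 3.204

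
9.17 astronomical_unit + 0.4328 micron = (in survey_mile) 8.524e+08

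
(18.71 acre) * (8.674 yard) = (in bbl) 3.777e+06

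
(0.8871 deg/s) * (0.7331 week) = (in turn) 1093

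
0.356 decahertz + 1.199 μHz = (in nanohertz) 3.56e+09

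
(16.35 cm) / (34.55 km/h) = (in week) 2.817e-08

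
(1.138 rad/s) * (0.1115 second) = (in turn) 0.02019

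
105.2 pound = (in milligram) 4.772e+07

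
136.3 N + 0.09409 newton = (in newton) 136.4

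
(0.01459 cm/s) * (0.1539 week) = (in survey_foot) 44.55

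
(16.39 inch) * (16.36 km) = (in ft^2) 7.331e+04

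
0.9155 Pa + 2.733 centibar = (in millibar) 27.34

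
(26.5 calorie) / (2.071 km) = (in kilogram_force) 0.005459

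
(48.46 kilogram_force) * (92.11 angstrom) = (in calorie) 1.046e-06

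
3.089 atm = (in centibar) 313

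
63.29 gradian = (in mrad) 994.2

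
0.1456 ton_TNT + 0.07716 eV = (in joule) 6.092e+08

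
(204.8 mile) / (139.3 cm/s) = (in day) 2.739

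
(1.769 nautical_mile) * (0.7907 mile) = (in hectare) 416.9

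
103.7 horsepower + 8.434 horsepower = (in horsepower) 112.1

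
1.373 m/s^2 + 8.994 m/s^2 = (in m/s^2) 10.37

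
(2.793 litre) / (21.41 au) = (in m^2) 8.72e-16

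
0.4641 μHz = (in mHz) 0.0004641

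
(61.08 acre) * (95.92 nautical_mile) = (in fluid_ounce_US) 1.485e+15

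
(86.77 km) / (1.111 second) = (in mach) 229.4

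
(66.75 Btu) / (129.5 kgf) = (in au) 3.707e-10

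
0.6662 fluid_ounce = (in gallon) 0.005205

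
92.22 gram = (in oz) 3.253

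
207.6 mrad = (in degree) 11.89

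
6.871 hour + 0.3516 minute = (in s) 2.476e+04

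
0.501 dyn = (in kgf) 5.109e-07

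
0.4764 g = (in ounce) 0.0168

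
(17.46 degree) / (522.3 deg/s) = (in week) 5.527e-08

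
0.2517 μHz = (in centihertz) 2.517e-05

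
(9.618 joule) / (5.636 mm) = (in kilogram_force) 174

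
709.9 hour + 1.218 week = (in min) 5.487e+04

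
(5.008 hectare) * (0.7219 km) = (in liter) 3.615e+10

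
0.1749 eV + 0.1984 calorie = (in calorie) 0.1984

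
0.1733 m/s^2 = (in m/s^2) 0.1733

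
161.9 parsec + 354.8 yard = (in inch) 1.967e+20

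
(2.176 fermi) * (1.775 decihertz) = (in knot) 7.508e-16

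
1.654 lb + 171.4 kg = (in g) 1.722e+05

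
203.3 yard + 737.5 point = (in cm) 1.862e+04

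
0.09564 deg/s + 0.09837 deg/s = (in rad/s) 0.003386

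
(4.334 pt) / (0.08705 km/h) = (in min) 0.001054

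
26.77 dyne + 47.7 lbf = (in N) 212.2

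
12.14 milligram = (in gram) 0.01214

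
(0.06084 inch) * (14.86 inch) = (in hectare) 5.833e-08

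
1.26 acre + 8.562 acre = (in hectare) 3.975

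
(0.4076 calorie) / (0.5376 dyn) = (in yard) 3.469e+05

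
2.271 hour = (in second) 8176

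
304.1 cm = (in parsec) 9.855e-17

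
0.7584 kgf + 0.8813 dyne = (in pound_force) 1.672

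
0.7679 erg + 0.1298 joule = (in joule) 0.1298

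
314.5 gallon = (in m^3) 1.191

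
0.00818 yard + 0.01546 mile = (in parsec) 8.066e-16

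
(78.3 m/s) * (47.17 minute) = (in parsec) 7.182e-12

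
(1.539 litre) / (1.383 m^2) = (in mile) 6.915e-07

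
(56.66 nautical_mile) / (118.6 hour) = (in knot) 0.4777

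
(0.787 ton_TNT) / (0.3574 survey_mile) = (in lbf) 1.287e+06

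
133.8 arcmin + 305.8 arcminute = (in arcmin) 439.6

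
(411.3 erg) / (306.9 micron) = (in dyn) 1.34e+04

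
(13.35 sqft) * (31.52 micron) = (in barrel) 0.0002459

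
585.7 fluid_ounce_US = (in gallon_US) 4.576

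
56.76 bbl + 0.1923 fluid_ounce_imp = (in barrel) 56.76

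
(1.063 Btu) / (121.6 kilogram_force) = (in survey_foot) 3.086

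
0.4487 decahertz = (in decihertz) 44.87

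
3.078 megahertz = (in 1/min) 1.847e+08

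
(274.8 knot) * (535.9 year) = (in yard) 2.613e+12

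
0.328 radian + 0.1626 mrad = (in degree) 18.8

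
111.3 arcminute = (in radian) 0.03238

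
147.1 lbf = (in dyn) 6.543e+07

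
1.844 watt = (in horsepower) 0.002473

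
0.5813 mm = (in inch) 0.02289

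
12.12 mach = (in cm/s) 4.127e+05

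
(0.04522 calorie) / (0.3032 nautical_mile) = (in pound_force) 7.575e-05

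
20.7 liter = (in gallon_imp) 4.553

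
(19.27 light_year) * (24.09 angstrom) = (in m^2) 4.392e+08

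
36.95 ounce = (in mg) 1.048e+06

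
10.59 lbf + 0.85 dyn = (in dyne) 4.711e+06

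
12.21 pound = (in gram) 5538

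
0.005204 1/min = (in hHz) 8.673e-07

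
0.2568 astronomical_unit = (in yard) 4.201e+10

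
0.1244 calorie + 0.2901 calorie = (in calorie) 0.4145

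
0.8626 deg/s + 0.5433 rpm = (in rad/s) 0.07195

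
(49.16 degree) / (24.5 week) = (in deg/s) 3.318e-06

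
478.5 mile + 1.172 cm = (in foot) 2.526e+06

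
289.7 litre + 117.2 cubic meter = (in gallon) 3.104e+04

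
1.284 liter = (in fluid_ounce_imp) 45.19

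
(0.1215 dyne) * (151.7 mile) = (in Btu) 0.0002811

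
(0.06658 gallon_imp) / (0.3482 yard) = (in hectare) 9.506e-08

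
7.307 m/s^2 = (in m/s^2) 7.307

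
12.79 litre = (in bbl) 0.08045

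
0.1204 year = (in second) 3.797e+06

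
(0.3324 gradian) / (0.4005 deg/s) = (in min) 0.01245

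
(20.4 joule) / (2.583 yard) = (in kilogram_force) 0.8807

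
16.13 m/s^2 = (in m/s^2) 16.13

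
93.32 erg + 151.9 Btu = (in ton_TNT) 3.83e-05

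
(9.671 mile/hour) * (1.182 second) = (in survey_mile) 0.003175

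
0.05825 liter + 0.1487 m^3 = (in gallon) 39.3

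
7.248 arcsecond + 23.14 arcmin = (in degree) 0.3877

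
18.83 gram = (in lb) 0.04151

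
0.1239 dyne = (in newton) 1.239e-06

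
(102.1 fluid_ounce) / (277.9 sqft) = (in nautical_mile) 6.315e-08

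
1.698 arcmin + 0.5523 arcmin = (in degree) 0.0375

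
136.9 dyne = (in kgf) 0.0001396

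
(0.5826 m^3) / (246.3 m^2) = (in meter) 0.002365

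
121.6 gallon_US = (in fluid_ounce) 1.556e+04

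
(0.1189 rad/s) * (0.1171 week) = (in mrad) 8.421e+06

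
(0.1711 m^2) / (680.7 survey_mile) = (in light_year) 1.651e-23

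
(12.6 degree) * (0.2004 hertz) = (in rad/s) 0.04407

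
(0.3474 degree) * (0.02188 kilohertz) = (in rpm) 1.267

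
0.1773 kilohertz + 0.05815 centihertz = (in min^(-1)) 1.064e+04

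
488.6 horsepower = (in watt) 3.643e+05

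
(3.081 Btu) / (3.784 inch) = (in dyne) 3.382e+09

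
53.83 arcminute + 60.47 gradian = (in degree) 55.32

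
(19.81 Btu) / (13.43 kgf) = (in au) 1.061e-09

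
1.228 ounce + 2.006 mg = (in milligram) 3.482e+04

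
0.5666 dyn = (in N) 5.666e-06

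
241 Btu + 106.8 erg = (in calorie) 6.077e+04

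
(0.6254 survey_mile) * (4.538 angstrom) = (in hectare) 4.567e-11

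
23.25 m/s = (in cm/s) 2325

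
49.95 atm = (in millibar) 5.061e+04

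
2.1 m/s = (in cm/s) 210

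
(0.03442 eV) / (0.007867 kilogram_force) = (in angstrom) 7.148e-10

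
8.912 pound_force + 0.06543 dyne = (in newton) 39.64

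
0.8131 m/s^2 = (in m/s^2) 0.8131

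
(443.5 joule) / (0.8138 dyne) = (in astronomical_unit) 0.0003643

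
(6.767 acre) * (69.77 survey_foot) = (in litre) 5.824e+08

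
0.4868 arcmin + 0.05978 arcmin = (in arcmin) 0.5466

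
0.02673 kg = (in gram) 26.73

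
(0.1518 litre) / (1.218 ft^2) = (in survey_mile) 8.336e-07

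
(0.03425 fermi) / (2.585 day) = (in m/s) 1.534e-22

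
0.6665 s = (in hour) 0.0001851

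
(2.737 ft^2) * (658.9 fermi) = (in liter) 1.675e-10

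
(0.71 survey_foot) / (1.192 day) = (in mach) 6.171e-09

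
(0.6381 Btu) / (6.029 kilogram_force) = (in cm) 1139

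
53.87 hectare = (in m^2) 5.387e+05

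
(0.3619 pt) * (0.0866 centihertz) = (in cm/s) 1.106e-05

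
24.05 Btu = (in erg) 2.537e+11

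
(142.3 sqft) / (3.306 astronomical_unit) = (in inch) 1.052e-09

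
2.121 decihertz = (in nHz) 2.121e+08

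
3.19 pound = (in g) 1447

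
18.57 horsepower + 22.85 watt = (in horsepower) 18.6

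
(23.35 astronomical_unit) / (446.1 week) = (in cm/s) 1.295e+06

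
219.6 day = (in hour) 5270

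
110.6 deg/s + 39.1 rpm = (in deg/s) 345.2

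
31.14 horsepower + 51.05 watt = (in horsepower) 31.21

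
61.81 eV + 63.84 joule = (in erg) 6.384e+08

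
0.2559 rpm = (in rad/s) 0.0268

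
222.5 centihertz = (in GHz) 2.225e-09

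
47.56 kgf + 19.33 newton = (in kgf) 49.53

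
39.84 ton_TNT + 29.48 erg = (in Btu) 1.58e+08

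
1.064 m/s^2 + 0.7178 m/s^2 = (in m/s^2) 1.782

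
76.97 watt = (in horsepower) 0.1032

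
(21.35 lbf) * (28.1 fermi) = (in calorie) 6.378e-13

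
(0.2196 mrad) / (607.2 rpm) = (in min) 5.756e-08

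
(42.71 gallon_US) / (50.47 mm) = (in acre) 0.0007916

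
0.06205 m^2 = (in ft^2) 0.6679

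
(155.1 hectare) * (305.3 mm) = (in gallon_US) 1.251e+08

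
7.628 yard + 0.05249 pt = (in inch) 274.6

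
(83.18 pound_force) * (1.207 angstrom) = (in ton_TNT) 1.067e-17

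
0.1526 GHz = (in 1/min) 9.156e+09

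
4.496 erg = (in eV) 2.806e+12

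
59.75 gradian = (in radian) 0.9386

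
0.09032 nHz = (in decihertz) 9.032e-10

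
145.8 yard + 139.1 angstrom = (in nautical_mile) 0.07199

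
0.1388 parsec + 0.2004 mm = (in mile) 2.661e+12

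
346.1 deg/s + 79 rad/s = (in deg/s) 4872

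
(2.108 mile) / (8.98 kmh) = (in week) 0.002249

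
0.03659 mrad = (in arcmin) 0.1258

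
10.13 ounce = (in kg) 0.2872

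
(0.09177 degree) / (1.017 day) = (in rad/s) 1.823e-08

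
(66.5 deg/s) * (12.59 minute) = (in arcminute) 3.014e+06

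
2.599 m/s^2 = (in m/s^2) 2.599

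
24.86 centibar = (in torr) 186.5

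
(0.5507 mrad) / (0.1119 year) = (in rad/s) 1.561e-10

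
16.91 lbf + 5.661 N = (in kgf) 8.248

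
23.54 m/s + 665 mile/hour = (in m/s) 320.8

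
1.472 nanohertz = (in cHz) 1.472e-07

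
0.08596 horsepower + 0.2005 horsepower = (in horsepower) 0.2865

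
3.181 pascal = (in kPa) 0.003181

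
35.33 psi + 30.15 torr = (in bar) 2.476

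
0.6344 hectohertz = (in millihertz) 6.344e+04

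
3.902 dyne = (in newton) 3.902e-05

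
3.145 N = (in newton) 3.145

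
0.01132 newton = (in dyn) 1132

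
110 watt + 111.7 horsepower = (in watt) 8.34e+04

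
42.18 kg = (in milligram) 4.218e+07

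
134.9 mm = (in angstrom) 1.349e+09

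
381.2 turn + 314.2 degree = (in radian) 2401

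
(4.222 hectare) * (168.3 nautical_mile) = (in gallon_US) 3.476e+12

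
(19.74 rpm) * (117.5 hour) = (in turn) 1.392e+05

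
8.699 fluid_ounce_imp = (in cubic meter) 0.0002472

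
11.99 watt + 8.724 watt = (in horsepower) 0.02778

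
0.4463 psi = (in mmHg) 23.08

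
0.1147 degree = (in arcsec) 412.9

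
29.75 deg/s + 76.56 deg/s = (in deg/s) 106.3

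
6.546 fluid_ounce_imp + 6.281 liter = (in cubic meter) 0.006467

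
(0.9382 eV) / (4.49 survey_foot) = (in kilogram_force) 1.12e-20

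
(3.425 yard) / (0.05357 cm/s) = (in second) 5846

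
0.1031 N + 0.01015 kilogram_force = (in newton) 0.2026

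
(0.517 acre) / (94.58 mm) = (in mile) 13.75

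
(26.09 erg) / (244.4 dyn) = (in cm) 0.1068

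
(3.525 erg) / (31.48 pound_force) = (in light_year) 2.661e-25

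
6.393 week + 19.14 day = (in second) 5.52e+06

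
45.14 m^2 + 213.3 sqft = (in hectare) 0.006496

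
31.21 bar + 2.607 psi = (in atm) 30.98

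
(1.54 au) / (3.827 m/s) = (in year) 1909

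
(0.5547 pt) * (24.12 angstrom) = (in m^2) 4.72e-13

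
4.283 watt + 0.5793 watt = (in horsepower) 0.00652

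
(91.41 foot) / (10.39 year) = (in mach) 2.497e-10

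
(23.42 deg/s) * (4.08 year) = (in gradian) 3.348e+09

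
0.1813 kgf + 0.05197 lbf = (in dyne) 2.009e+05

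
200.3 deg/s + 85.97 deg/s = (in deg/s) 286.3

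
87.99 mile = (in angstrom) 1.416e+15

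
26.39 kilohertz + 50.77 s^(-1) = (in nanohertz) 2.644e+13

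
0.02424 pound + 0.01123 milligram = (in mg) 1.1e+04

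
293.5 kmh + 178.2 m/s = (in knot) 504.9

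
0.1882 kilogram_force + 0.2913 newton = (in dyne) 2.137e+05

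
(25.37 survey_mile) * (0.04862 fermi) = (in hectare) 1.985e-16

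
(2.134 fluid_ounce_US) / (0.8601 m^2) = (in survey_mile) 4.559e-08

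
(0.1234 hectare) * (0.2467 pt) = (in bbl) 0.6755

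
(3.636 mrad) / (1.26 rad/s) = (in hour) 8.016e-07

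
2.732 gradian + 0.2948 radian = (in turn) 0.05375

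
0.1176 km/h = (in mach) 9.594e-05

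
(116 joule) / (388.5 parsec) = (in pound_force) 2.175e-18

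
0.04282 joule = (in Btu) 4.059e-05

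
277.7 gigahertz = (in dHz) 2.777e+12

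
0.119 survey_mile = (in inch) 7540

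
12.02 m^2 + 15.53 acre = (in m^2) 6.286e+04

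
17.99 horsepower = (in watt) 1.342e+04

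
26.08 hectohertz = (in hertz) 2608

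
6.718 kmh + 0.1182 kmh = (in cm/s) 189.9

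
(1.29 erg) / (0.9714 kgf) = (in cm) 1.354e-06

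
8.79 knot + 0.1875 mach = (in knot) 132.9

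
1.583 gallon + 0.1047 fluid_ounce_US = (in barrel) 0.03771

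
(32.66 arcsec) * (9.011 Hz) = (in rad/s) 0.001427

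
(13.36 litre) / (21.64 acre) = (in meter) 1.526e-07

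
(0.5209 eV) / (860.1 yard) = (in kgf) 1.082e-23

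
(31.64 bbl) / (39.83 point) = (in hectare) 0.0358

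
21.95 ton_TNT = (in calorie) 2.195e+10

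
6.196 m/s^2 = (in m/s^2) 6.196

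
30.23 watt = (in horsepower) 0.04054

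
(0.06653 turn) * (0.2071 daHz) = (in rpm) 8.267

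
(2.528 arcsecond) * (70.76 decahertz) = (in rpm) 0.08282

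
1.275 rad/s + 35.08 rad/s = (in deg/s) 2083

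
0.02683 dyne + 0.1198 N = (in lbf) 0.02693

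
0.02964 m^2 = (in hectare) 2.964e-06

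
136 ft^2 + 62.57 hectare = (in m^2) 6.257e+05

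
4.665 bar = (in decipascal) 4.665e+06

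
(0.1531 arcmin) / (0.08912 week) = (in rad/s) 8.263e-10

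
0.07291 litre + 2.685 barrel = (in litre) 427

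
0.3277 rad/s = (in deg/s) 18.78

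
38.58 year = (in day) 1.408e+04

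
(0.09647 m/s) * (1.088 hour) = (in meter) 377.9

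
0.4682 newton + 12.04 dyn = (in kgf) 0.04776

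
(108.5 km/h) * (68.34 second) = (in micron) 2.06e+09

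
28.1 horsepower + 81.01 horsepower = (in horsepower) 109.1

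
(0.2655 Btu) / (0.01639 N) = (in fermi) 1.709e+19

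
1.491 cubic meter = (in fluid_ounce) 5.042e+04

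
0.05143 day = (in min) 74.06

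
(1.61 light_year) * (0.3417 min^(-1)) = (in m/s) 8.674e+13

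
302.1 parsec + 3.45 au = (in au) 6.231e+07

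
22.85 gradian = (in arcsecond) 7.403e+04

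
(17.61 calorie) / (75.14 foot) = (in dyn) 3.217e+05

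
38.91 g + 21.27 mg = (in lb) 0.08583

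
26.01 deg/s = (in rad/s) 0.454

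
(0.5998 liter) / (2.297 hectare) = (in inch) 1.028e-06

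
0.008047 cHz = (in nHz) 8.047e+04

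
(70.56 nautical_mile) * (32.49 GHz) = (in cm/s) 4.246e+17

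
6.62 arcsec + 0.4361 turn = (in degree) 157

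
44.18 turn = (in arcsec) 5.726e+07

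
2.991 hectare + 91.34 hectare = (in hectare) 94.33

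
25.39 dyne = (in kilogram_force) 2.589e-05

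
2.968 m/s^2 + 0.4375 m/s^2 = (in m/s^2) 3.405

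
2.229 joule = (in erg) 2.229e+07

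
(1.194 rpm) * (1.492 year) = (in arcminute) 2.022e+10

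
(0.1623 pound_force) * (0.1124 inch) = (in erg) 2.061e+04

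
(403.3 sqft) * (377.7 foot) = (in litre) 4.313e+06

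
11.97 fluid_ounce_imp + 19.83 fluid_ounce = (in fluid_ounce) 31.33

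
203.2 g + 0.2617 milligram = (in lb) 0.448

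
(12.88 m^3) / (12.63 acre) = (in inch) 0.009921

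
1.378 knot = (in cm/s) 70.89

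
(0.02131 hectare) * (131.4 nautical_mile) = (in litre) 5.186e+10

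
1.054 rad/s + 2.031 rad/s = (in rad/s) 3.085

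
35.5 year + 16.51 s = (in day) 1.296e+04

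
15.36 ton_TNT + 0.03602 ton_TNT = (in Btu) 6.106e+07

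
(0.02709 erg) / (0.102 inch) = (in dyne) 0.1046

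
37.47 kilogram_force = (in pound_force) 82.61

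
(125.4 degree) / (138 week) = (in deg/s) 1.502e-06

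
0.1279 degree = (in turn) 0.0003553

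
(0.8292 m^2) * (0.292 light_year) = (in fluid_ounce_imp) 8.062e+19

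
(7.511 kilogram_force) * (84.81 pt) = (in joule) 2.204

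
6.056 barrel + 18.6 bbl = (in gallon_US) 1036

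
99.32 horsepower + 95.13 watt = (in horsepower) 99.45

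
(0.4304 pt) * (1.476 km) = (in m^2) 0.2241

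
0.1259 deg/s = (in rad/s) 0.002197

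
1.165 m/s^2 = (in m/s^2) 1.165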